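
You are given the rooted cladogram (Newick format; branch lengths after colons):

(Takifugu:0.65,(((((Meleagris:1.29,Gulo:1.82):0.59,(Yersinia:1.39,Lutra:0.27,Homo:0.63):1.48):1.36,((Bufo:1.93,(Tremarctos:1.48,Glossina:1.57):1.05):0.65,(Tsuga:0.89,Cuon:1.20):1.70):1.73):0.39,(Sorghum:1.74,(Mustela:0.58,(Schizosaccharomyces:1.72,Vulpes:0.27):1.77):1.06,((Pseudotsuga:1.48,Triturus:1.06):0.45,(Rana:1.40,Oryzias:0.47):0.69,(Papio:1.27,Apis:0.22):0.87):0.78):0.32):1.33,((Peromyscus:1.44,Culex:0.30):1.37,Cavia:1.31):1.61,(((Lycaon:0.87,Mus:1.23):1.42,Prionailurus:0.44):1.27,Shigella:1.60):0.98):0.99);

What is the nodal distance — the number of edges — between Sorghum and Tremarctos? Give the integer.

7

The MRCA of Sorghum and Tremarctos is the node subtending ((((Meleagris,Gulo),(Yersinia,Lutra,Homo)),((Bufo,(Tremarctos,Glossina)),(Tsuga,Cuon))),(Sorghum,(Mustela,(Schizosaccharomyces,Vulpes)),((Pseudotsuga,Triturus),(Rana,Oryzias),(Papio,Apis)))).
From Sorghum up to that node: 2 branches. From Tremarctos up to the same node: 5 branches. Total: 2 + 5 = 7.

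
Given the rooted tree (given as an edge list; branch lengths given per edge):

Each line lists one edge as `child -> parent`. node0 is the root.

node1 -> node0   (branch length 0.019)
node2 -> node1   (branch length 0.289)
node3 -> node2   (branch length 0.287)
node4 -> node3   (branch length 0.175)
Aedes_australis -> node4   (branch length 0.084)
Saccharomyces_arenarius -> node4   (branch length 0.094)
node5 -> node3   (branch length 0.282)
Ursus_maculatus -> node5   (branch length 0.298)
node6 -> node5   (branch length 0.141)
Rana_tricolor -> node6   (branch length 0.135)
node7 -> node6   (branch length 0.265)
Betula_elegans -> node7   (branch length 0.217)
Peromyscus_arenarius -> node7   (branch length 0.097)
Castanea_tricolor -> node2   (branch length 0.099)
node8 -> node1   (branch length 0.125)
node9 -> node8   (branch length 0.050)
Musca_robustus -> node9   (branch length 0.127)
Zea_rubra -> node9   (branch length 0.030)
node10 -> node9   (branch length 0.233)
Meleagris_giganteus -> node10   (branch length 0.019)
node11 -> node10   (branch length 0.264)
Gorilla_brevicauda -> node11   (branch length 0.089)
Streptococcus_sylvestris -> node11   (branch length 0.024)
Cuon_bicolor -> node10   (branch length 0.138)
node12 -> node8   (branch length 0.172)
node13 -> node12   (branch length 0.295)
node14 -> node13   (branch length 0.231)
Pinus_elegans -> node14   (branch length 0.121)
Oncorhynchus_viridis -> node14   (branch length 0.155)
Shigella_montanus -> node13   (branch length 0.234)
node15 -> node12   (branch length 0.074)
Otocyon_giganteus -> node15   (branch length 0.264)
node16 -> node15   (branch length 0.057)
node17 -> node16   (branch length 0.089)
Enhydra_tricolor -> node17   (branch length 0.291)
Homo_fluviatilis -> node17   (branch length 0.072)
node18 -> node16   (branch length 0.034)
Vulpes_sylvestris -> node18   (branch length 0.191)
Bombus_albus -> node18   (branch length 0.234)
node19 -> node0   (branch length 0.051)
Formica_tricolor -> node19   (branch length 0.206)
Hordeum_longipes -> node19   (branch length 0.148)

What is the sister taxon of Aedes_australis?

Saccharomyces_arenarius

Aedes_australis attaches to the tree at the node subtending (Aedes_australis,Saccharomyces_arenarius).
The other lineage descending from that same node — the sister group — is the single tip Saccharomyces_arenarius.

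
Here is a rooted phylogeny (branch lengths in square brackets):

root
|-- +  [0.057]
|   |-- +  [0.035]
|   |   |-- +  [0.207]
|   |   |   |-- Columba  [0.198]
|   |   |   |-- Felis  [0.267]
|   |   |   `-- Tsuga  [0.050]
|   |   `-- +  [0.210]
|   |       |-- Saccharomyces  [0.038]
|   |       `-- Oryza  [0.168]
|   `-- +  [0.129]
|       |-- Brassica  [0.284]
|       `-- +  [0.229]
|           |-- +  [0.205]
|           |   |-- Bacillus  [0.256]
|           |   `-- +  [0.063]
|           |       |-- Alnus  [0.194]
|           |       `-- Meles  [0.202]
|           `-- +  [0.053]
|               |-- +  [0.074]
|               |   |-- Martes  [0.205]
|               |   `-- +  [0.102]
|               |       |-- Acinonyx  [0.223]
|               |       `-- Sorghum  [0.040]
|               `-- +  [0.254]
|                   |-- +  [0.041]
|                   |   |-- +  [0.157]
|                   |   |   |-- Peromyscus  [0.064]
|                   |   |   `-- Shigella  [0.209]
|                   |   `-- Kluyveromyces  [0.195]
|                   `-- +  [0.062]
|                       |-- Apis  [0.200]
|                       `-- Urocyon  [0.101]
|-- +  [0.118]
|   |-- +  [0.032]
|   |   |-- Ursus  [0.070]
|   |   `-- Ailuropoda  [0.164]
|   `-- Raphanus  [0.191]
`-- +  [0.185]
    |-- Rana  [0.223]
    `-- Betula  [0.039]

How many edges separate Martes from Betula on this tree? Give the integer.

The MRCA of Martes and Betula is the root of the tree.
From Martes up to that node: 6 branches. From Betula up to the same node: 2 branches. Total: 6 + 2 = 8.

8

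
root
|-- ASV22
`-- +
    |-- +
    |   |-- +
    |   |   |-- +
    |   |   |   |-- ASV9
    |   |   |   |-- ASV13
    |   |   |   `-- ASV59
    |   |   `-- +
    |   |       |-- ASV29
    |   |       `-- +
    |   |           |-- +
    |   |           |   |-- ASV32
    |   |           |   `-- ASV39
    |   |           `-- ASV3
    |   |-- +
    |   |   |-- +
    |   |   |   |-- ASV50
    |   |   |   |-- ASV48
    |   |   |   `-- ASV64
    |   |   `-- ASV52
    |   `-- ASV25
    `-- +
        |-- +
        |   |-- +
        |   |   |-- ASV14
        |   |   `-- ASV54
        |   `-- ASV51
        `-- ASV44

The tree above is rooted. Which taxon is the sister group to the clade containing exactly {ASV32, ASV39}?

ASV3

The clade containing exactly {ASV32, ASV39} attaches to the tree at the node subtending ((ASV32,ASV39),ASV3).
The other lineage descending from that same node — the sister group — is the single tip ASV3.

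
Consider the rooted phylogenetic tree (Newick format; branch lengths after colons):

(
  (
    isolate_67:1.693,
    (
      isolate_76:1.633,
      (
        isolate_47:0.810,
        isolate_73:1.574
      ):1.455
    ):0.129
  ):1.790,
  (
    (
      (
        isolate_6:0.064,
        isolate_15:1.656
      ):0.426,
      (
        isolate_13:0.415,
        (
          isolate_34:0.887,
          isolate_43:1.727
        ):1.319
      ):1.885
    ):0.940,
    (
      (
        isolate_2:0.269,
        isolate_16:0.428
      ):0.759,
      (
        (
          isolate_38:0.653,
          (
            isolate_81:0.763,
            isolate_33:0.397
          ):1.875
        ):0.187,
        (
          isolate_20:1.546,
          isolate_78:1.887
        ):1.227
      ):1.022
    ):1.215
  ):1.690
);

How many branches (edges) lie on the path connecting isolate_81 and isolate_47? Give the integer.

The MRCA of isolate_81 and isolate_47 is the root of the tree.
From isolate_81 up to that node: 6 branches. From isolate_47 up to the same node: 4 branches. Total: 6 + 4 = 10.

10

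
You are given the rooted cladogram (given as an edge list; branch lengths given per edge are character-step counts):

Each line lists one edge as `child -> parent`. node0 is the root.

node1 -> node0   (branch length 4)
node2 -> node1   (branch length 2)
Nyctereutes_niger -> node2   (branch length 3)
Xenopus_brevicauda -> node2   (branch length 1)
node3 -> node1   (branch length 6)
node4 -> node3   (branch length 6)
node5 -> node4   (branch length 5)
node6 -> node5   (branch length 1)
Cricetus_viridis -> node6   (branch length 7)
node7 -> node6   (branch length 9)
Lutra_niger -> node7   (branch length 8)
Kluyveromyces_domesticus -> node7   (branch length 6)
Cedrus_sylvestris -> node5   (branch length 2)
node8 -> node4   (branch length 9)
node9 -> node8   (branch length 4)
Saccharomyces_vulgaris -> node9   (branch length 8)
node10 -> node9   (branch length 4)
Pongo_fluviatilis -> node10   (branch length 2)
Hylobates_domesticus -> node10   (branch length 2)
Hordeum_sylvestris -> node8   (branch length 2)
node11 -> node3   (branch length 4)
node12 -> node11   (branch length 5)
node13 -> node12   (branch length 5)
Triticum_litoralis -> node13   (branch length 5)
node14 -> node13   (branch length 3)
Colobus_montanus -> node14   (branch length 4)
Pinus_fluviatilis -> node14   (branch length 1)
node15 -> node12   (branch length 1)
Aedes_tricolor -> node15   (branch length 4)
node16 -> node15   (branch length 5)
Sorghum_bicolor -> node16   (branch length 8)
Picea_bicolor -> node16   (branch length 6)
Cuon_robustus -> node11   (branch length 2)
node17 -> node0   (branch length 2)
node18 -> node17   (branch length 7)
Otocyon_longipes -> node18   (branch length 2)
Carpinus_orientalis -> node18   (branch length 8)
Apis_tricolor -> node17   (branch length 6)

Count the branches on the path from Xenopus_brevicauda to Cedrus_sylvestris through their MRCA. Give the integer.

The MRCA of Xenopus_brevicauda and Cedrus_sylvestris is the node subtending ((Nyctereutes_niger,Xenopus_brevicauda),((((Cricetus_viridis,(Lutra_niger,Kluyveromyces_domesticus)),Cedrus_sylvestris),((Saccharomyces_vulgaris,(Pongo_fluviatilis,Hylobates_domesticus)),Hordeum_sylvestris)),(((Triticum_litoralis,(Colobus_montanus,Pinus_fluviatilis)),(Aedes_tricolor,(Sorghum_bicolor,Picea_bicolor))),Cuon_robustus))).
From Xenopus_brevicauda up to that node: 2 branches. From Cedrus_sylvestris up to the same node: 4 branches. Total: 2 + 4 = 6.

6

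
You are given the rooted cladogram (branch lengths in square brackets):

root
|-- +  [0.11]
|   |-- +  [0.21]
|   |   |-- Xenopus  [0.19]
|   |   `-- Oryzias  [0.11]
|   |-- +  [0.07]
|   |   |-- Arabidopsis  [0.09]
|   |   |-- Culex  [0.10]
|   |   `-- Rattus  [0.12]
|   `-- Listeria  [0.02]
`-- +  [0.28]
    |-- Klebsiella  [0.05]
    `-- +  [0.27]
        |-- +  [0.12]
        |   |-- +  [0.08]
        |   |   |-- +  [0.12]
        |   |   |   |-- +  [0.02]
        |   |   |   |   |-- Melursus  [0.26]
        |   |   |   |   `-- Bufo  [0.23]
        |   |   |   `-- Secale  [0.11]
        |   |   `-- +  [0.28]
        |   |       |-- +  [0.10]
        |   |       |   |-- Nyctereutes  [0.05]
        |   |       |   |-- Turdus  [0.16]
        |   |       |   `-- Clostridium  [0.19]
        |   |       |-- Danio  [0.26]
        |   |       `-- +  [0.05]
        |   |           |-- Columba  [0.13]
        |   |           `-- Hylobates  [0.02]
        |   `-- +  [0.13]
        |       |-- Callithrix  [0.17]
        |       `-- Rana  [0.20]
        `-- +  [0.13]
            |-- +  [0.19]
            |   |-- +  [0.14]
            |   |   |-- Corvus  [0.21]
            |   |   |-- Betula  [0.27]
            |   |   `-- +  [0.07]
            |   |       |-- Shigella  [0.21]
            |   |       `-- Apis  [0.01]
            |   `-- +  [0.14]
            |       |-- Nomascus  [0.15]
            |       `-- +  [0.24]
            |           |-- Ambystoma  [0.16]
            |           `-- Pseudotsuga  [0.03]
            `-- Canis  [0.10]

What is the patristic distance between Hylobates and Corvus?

The path runs Hylobates → … → MRCA → … → Corvus; the MRCA is the node subtending (((((Melursus,Bufo),Secale),((Nyctereutes,Turdus,Clostridium),Danio,(Columba,Hylobates))),(Callithrix,Rana)),(((Corvus,Betula,(Shigella,Apis)),(Nomascus,(Ambystoma,Pseudotsuga))),Canis)).
Branch lengths along that path: 0.02 + 0.05 + 0.28 + 0.08 + 0.12 + 0.13 + 0.19 + 0.14 + 0.21 = 1.22.

1.22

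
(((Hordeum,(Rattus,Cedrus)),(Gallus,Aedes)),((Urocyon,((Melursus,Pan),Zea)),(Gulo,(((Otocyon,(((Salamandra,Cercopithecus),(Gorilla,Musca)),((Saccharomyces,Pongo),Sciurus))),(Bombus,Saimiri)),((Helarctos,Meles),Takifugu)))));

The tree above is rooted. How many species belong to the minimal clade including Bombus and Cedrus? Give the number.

The MRCA of Bombus and Cedrus is the root, so the clade is the entire tree.
That clade contains 23 terminal taxa: Aedes, Bombus, Cedrus, Cercopithecus, Gallus, Gorilla, Gulo, Helarctos, Hordeum, Meles, Melursus, Musca, Otocyon, Pan, Pongo, Rattus, Saccharomyces, Saimiri, Salamandra, Sciurus, Takifugu, Urocyon, Zea.

23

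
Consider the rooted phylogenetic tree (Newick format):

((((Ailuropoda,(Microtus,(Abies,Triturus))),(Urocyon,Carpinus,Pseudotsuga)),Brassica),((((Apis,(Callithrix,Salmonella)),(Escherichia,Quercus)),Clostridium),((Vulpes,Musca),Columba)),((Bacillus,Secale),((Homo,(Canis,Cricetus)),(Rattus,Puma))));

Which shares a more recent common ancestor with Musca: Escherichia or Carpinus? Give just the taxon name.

The MRCA of Musca and Escherichia subtends ((((Apis,(Callithrix,Salmonella)),(Escherichia,Quercus)),Clostridium),((Vulpes,Musca),Columba)) (9 taxa).
The MRCA of Musca and Carpinus is the root, subtending the entire tree (24 taxa).
The first is nested inside the second, so Musca shares a more recent common ancestor with Escherichia.

Escherichia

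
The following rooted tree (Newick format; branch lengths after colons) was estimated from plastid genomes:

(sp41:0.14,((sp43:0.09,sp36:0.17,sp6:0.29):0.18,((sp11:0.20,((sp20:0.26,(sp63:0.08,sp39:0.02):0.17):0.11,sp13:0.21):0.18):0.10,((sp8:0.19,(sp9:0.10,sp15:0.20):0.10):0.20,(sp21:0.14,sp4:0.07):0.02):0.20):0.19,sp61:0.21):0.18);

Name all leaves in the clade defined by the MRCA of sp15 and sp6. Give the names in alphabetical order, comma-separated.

Tracing sp15: it sits inside (sp9,sp15).
Tracing sp6: it sits inside (sp43,sp36,sp6).
The smallest clade enclosing both is ((sp43,sp36,sp6),((sp11,((sp20,(sp63,sp39)),sp13)),((sp8,(sp9,sp15)),(sp21,sp4))),sp61); the answer is its 14 terminal taxa in alphabetical order.

sp11, sp13, sp15, sp20, sp21, sp36, sp39, sp4, sp43, sp6, sp61, sp63, sp8, sp9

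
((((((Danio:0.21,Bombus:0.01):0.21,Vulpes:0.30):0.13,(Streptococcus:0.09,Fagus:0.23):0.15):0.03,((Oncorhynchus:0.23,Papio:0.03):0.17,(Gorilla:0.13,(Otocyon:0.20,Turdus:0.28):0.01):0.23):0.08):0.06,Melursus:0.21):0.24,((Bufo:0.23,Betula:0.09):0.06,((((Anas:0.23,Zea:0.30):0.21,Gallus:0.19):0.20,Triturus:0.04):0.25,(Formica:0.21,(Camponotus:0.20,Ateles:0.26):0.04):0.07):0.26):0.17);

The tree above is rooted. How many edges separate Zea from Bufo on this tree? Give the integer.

The MRCA of Zea and Bufo is the node subtending ((Bufo,Betula),((((Anas,Zea),Gallus),Triturus),(Formica,(Camponotus,Ateles)))).
From Zea up to that node: 5 branches. From Bufo up to the same node: 2 branches. Total: 5 + 2 = 7.

7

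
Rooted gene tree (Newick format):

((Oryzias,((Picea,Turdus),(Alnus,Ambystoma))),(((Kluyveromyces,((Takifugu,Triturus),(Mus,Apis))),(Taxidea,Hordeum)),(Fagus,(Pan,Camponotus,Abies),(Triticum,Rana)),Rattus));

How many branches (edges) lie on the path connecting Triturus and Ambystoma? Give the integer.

10

The MRCA of Triturus and Ambystoma is the root of the tree.
From Triturus up to that node: 6 branches. From Ambystoma up to the same node: 4 branches. Total: 6 + 4 = 10.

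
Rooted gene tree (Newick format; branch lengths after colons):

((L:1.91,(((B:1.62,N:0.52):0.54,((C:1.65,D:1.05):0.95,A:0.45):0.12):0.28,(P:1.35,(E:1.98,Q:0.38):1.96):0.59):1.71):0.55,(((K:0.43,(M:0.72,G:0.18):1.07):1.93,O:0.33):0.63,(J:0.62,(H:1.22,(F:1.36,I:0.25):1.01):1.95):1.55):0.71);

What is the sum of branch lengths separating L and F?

9.04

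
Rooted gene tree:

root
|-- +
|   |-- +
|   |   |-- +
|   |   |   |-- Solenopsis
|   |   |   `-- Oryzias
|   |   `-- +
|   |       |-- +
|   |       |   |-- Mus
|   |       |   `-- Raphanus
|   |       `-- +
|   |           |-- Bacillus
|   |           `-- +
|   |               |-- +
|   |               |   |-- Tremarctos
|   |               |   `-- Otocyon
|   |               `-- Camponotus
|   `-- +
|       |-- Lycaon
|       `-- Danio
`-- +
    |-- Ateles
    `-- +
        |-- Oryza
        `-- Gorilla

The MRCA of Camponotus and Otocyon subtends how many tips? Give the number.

The MRCA of Camponotus and Otocyon is the node subtending ((Tremarctos,Otocyon),Camponotus).
That clade contains 3 terminal taxa: Camponotus, Otocyon, Tremarctos.

3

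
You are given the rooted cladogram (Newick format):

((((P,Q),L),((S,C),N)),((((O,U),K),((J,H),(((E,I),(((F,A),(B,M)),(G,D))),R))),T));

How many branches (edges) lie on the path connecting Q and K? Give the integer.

8

The MRCA of Q and K is the root of the tree.
From Q up to that node: 4 branches. From K up to the same node: 4 branches. Total: 4 + 4 = 8.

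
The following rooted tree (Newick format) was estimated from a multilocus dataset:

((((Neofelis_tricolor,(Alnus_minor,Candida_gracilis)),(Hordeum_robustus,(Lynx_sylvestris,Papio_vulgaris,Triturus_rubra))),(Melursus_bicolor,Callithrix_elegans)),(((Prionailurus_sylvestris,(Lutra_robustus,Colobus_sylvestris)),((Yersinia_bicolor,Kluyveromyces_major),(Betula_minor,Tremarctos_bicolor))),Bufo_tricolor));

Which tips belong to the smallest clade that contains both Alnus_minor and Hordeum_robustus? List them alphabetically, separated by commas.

Alnus_minor, Candida_gracilis, Hordeum_robustus, Lynx_sylvestris, Neofelis_tricolor, Papio_vulgaris, Triturus_rubra

Tracing Alnus_minor: it sits inside (Alnus_minor,Candida_gracilis).
Tracing Hordeum_robustus: it sits inside (Hordeum_robustus,(Lynx_sylvestris,Papio_vulgaris,Triturus_rubra)).
The smallest clade enclosing both is ((Neofelis_tricolor,(Alnus_minor,Candida_gracilis)),(Hordeum_robustus,(Lynx_sylvestris,Papio_vulgaris,Triturus_rubra))); the answer is its 7 terminal taxa in alphabetical order.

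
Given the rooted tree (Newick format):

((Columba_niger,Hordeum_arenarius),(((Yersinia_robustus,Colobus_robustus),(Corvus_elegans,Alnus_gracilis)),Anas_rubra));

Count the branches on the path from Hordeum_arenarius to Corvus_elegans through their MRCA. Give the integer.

The MRCA of Hordeum_arenarius and Corvus_elegans is the root of the tree.
From Hordeum_arenarius up to that node: 2 branches. From Corvus_elegans up to the same node: 4 branches. Total: 2 + 4 = 6.

6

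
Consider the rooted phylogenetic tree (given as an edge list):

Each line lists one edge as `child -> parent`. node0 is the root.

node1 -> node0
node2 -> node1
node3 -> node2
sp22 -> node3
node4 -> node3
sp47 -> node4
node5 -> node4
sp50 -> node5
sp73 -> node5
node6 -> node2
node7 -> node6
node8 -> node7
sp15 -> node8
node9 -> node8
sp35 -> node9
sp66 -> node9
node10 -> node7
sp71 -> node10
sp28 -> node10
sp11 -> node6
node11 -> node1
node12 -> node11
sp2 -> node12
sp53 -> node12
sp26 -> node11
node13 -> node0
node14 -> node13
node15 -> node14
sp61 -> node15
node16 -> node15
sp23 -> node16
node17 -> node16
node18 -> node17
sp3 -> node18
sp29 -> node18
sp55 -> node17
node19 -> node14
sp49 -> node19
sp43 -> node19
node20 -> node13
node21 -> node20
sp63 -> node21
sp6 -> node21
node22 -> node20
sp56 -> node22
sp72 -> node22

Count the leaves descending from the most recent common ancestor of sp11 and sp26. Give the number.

13

The MRCA of sp11 and sp26 is the node subtending (((sp22,(sp47,(sp50,sp73))),(((sp15,(sp35,sp66)),(sp71,sp28)),sp11)),((sp2,sp53),sp26)).
That clade contains 13 terminal taxa: sp11, sp15, sp2, sp22, sp26, sp28, sp35, sp47, sp50, sp53, sp66, sp71, sp73.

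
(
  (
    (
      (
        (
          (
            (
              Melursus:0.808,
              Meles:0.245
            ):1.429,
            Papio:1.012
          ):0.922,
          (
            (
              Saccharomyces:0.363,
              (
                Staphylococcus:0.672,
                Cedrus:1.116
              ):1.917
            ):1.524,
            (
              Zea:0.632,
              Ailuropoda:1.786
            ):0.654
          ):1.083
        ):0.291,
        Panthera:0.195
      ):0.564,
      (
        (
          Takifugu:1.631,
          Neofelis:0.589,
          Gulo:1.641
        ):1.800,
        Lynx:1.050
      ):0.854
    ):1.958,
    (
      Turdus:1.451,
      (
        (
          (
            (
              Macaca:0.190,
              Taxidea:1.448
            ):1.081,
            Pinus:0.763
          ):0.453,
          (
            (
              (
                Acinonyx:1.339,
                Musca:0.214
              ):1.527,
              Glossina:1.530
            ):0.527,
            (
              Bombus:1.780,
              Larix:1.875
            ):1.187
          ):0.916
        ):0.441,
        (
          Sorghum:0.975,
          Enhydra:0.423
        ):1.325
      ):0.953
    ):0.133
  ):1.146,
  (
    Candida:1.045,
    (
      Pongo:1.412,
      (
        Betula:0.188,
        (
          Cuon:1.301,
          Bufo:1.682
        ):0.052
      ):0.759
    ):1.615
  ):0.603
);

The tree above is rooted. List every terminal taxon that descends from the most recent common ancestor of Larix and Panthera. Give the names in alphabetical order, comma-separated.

Acinonyx, Ailuropoda, Bombus, Cedrus, Enhydra, Glossina, Gulo, Larix, Lynx, Macaca, Meles, Melursus, Musca, Neofelis, Panthera, Papio, Pinus, Saccharomyces, Sorghum, Staphylococcus, Takifugu, Taxidea, Turdus, Zea

Tracing Larix: it sits inside (Bombus,Larix).
Tracing Panthera: it sits inside ((((Melursus,Meles),Papio),((Saccharomyces,(Staphylococcus,Cedrus)),(Zea,Ailuropoda))),Panthera).
The smallest clade enclosing both is ((((((Melursus,Meles),Papio),((Saccharomyces,(Staphylococcus,Cedrus)),(Zea,Ailuropoda))),Panthera),((Takifugu,Neofelis,Gulo),Lynx)),(Turdus,((((Macaca,Taxidea),Pinus),(((Acinonyx,Musca),Glossina),(Bombus,Larix))),(Sorghum,Enhydra)))); the answer is its 24 terminal taxa in alphabetical order.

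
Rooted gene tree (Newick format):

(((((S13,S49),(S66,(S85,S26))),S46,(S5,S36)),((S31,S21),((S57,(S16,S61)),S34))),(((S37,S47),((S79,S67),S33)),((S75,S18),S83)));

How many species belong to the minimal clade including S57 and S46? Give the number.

14

The MRCA of S57 and S46 is the node subtending ((((S13,S49),(S66,(S85,S26))),S46,(S5,S36)),((S31,S21),((S57,(S16,S61)),S34))).
That clade contains 14 terminal taxa: S13, S16, S21, S26, S31, S34, S36, S46, S49, S5, S57, S61, S66, S85.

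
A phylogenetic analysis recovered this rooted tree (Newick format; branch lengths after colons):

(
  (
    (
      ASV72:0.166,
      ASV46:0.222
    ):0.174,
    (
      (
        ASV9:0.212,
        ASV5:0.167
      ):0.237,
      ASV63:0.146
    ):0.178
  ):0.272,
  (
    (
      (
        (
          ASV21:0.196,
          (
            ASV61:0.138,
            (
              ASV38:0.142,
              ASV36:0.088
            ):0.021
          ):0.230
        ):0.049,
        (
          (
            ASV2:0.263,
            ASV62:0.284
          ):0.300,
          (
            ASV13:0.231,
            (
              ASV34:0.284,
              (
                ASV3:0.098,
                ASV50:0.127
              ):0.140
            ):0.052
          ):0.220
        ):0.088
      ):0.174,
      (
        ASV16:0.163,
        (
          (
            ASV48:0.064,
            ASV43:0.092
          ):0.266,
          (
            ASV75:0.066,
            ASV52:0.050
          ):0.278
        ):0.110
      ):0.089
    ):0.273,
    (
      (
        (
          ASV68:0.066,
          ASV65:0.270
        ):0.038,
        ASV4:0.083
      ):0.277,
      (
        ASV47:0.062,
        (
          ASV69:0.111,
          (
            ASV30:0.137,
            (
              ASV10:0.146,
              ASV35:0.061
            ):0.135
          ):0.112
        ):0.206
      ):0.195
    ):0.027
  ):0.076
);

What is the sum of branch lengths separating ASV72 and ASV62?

The path runs ASV72 → … → MRCA → … → ASV62; the MRCA is the root of the tree.
Branch lengths along that path: 0.166 + 0.174 + 0.272 + 0.076 + 0.273 + 0.174 + 0.088 + 0.300 + 0.284 = 1.807.

1.807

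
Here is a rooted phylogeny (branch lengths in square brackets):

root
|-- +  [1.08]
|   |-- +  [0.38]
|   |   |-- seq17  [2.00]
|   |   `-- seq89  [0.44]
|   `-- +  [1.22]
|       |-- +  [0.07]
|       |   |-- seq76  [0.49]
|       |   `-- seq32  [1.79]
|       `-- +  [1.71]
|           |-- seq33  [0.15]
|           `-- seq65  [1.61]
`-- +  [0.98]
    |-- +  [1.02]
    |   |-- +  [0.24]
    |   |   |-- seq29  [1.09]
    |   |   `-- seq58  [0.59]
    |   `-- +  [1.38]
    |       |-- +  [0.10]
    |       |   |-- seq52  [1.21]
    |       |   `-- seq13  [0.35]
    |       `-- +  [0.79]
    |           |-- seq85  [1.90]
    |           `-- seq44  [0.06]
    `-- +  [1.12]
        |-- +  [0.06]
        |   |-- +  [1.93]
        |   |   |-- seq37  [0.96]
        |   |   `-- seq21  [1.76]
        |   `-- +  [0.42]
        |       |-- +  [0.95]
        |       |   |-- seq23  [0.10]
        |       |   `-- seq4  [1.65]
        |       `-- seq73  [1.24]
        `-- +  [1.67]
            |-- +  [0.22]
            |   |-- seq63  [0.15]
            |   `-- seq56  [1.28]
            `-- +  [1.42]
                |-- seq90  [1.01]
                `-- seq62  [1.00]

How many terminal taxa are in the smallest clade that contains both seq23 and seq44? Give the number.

The MRCA of seq23 and seq44 is the node subtending (((seq29,seq58),((seq52,seq13),(seq85,seq44))),(((seq37,seq21),((seq23,seq4),seq73)),((seq63,seq56),(seq90,seq62)))).
That clade contains 15 terminal taxa: seq13, seq21, seq23, seq29, seq37, seq4, seq44, seq52, seq56, seq58, seq62, seq63, seq73, seq85, seq90.

15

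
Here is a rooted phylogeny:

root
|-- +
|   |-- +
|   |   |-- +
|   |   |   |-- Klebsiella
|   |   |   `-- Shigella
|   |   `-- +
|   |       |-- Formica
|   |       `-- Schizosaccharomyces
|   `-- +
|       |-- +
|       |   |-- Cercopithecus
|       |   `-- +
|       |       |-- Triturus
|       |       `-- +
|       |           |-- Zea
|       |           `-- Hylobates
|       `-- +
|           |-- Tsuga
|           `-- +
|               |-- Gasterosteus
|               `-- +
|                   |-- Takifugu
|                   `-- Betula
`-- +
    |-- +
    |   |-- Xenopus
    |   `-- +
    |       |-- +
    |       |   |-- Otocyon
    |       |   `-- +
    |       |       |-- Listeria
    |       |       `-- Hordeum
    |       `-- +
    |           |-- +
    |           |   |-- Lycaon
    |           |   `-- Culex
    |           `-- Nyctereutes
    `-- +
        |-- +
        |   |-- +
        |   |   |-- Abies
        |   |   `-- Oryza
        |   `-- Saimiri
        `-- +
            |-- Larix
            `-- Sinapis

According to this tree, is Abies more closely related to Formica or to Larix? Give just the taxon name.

Larix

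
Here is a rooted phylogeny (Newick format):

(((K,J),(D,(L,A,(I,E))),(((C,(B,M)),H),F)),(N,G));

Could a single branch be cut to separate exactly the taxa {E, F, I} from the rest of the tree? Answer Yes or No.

The MRCA of the listed taxa subtends ((K,J),(D,(L,A,(I,E))),(((C,(B,M)),H),F)).
That clade also contains A, B, C, D, H, J, K, L, M, which are not in the proposed group, so the group is not monophyletic.

No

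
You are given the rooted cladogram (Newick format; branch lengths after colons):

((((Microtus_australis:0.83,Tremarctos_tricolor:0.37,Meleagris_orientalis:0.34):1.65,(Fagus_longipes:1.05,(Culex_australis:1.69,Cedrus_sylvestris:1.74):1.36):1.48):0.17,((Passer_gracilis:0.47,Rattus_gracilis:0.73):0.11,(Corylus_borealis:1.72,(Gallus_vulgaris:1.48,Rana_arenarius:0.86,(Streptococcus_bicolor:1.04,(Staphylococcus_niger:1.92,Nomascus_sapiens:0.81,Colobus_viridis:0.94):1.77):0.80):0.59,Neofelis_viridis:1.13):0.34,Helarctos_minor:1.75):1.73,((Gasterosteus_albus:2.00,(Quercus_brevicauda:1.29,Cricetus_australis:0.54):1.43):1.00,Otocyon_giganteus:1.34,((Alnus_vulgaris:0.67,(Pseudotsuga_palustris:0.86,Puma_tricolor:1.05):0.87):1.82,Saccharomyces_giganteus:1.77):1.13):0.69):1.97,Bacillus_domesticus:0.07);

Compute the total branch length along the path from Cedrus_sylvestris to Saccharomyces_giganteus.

The path runs Cedrus_sylvestris → … → MRCA → … → Saccharomyces_giganteus; the MRCA is the node subtending (((Microtus_australis,Tremarctos_tricolor,Meleagris_orientalis),(Fagus_longipes,(Culex_australis,Cedrus_sylvestris))),((Passer_gracilis,Rattus_gracilis),(Corylus_borealis,(Gallus_vulgaris,Rana_arenarius,(Streptococcus_bicolor,(Staphylococcus_niger,Nomascus_sapiens,Colobus_viridis))),Neofelis_viridis),Helarctos_minor),((Gasterosteus_albus,(Quercus_brevicauda,Cricetus_australis)),Otocyon_giganteus,((Alnus_vulgaris,(Pseudotsuga_palustris,Puma_tricolor)),Saccharomyces_giganteus))).
Branch lengths along that path: 1.74 + 1.36 + 1.48 + 0.17 + 0.69 + 1.13 + 1.77 = 8.34.

8.34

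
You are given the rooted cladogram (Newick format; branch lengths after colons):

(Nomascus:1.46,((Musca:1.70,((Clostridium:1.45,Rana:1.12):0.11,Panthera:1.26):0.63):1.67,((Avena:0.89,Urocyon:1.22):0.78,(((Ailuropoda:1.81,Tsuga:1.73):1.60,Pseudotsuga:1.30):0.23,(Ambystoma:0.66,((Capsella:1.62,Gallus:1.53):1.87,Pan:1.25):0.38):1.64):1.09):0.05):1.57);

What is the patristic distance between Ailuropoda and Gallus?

9.06

The path runs Ailuropoda → … → MRCA → … → Gallus; the MRCA is the node subtending (((Ailuropoda,Tsuga),Pseudotsuga),(Ambystoma,((Capsella,Gallus),Pan))).
Branch lengths along that path: 1.81 + 1.60 + 0.23 + 1.64 + 0.38 + 1.87 + 1.53 = 9.06.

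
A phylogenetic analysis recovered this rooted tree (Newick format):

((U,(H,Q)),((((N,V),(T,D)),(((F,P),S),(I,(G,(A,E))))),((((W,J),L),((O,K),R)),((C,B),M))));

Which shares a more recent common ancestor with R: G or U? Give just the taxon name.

G

The MRCA of R and G subtends ((((N,V),(T,D)),(((F,P),S),(I,(G,(A,E))))),((((W,J),L),((O,K),R)),((C,B),M))) (20 taxa).
The MRCA of R and U is the root, subtending the entire tree (23 taxa).
The first is nested inside the second, so R shares a more recent common ancestor with G.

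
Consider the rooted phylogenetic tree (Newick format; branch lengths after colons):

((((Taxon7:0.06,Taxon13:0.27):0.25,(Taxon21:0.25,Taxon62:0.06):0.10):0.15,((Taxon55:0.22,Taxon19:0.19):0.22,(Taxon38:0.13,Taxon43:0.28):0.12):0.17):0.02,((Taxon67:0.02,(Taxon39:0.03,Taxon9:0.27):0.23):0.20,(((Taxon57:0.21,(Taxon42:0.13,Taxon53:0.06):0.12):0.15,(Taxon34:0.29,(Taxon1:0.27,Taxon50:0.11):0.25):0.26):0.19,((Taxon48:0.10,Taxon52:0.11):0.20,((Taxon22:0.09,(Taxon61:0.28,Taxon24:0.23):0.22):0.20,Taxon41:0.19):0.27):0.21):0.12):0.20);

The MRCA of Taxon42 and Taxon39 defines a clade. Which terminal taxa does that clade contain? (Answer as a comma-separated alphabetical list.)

Taxon1, Taxon22, Taxon24, Taxon34, Taxon39, Taxon41, Taxon42, Taxon48, Taxon50, Taxon52, Taxon53, Taxon57, Taxon61, Taxon67, Taxon9

Tracing Taxon42: it sits inside (Taxon42,Taxon53).
Tracing Taxon39: it sits inside (Taxon39,Taxon9).
The smallest clade enclosing both is ((Taxon67,(Taxon39,Taxon9)),(((Taxon57,(Taxon42,Taxon53)),(Taxon34,(Taxon1,Taxon50))),((Taxon48,Taxon52),((Taxon22,(Taxon61,Taxon24)),Taxon41)))); the answer is its 15 terminal taxa in alphabetical order.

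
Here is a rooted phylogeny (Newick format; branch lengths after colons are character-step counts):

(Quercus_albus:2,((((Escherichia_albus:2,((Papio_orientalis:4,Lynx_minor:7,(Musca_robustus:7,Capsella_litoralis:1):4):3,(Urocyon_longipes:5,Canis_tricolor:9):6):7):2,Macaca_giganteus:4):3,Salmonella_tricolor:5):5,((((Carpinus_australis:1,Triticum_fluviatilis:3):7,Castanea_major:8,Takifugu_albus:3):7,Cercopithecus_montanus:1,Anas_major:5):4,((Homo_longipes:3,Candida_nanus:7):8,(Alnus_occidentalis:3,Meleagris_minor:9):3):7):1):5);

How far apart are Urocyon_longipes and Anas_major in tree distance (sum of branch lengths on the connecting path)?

38

The path runs Urocyon_longipes → … → MRCA → … → Anas_major; the MRCA is the node subtending ((((Escherichia_albus,((Papio_orientalis,Lynx_minor,(Musca_robustus,Capsella_litoralis)),(Urocyon_longipes,Canis_tricolor))),Macaca_giganteus),Salmonella_tricolor),((((Carpinus_australis,Triticum_fluviatilis),Castanea_major,Takifugu_albus),Cercopithecus_montanus,Anas_major),((Homo_longipes,Candida_nanus),(Alnus_occidentalis,Meleagris_minor)))).
Branch lengths along that path: 5 + 6 + 7 + 2 + 3 + 5 + 1 + 4 + 5 = 38.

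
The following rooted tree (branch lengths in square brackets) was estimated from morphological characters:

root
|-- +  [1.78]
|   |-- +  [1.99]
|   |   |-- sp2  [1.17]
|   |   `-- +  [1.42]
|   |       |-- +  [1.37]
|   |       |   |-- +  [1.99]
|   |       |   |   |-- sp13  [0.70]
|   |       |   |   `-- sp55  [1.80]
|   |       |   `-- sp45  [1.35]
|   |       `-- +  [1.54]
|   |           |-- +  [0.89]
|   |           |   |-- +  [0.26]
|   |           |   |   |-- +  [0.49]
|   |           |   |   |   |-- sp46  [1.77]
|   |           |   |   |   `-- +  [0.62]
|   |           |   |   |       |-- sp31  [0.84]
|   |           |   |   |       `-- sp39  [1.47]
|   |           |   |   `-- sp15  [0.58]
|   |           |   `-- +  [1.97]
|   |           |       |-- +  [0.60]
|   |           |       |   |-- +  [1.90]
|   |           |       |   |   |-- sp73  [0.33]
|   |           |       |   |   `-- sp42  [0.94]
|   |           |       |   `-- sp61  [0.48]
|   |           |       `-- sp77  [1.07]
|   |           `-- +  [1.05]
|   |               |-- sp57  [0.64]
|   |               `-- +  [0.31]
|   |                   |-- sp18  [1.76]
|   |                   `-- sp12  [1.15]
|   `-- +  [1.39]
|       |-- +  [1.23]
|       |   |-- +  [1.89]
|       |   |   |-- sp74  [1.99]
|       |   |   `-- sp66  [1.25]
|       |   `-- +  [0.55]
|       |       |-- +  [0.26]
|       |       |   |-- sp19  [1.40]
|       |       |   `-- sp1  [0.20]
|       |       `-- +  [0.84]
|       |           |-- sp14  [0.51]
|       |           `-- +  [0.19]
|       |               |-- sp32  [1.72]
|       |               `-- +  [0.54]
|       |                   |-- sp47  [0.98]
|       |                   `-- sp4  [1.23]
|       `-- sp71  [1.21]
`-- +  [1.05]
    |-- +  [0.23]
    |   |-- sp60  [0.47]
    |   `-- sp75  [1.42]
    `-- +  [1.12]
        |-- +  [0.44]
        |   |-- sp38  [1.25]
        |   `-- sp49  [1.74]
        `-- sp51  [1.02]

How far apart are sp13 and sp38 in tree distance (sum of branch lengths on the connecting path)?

The path runs sp13 → … → MRCA → … → sp38; the MRCA is the root of the tree.
Branch lengths along that path: 0.70 + 1.99 + 1.37 + 1.42 + 1.99 + 1.78 + 1.05 + 1.12 + 0.44 + 1.25 = 13.11.

13.11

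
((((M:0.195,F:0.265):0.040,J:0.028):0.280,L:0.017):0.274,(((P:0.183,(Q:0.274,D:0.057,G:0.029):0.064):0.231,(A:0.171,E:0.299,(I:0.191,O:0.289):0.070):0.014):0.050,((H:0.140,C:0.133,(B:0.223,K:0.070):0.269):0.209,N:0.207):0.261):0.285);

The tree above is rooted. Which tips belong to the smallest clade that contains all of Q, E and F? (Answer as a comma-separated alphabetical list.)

A, B, C, D, E, F, G, H, I, J, K, L, M, N, O, P, Q

Tracing Q: it sits inside (Q,D,G).
Tracing E: it sits inside (A,E,(I,O)).
Tracing F: it sits inside (M,F).
The smallest clade enclosing all 3 is the whole tree (their MRCA is the root), so the answer is all 17 tips in alphabetical order.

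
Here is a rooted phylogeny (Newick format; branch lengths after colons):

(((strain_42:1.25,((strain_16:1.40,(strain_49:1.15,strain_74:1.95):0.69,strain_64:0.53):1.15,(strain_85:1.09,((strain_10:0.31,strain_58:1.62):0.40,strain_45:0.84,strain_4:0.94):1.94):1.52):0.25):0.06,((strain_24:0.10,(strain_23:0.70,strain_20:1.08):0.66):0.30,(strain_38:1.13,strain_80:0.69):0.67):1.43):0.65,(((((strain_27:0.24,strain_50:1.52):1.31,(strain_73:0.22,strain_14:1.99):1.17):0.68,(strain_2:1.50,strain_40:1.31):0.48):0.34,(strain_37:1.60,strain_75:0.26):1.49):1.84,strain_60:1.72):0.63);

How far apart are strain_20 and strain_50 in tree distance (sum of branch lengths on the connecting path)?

10.44

The path runs strain_20 → … → MRCA → … → strain_50; the MRCA is the root of the tree.
Branch lengths along that path: 1.08 + 0.66 + 0.30 + 1.43 + 0.65 + 0.63 + 1.84 + 0.34 + 0.68 + 1.31 + 1.52 = 10.44.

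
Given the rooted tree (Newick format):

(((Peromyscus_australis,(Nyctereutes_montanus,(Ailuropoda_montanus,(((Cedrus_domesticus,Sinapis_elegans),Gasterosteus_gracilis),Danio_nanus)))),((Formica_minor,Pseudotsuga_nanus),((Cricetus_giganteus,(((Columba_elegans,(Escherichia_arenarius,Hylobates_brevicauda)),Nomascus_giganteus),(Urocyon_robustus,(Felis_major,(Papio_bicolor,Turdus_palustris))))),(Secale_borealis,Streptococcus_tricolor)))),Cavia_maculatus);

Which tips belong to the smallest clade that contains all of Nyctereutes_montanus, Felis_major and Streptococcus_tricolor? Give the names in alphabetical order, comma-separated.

Tracing Nyctereutes_montanus: it sits inside (Nyctereutes_montanus,(Ailuropoda_montanus,(((Cedrus_domesticus,Sinapis_elegans),Gasterosteus_gracilis),Danio_nanus))).
Tracing Felis_major: it sits inside (Felis_major,(Papio_bicolor,Turdus_palustris)).
Tracing Streptococcus_tricolor: it sits inside (Secale_borealis,Streptococcus_tricolor).
The smallest clade enclosing all 3 is ((Peromyscus_australis,(Nyctereutes_montanus,(Ailuropoda_montanus,(((Cedrus_domesticus,Sinapis_elegans),Gasterosteus_gracilis),Danio_nanus)))),((Formica_minor,Pseudotsuga_nanus),((Cricetus_giganteus,(((Columba_elegans,(Escherichia_arenarius,Hylobates_brevicauda)),Nomascus_giganteus),(Urocyon_robustus,(Felis_major,(Papio_bicolor,Turdus_palustris))))),(Secale_borealis,Streptococcus_tricolor)))); the answer is its 20 terminal taxa in alphabetical order.

Ailuropoda_montanus, Cedrus_domesticus, Columba_elegans, Cricetus_giganteus, Danio_nanus, Escherichia_arenarius, Felis_major, Formica_minor, Gasterosteus_gracilis, Hylobates_brevicauda, Nomascus_giganteus, Nyctereutes_montanus, Papio_bicolor, Peromyscus_australis, Pseudotsuga_nanus, Secale_borealis, Sinapis_elegans, Streptococcus_tricolor, Turdus_palustris, Urocyon_robustus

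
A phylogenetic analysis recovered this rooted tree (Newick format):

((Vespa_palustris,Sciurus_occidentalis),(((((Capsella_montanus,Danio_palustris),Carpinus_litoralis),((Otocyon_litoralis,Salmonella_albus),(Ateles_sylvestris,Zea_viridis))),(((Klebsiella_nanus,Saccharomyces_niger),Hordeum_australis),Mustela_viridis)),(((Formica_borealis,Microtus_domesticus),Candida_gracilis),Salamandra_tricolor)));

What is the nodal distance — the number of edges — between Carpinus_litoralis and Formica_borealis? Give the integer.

8

The MRCA of Carpinus_litoralis and Formica_borealis is the node subtending (((((Capsella_montanus,Danio_palustris),Carpinus_litoralis),((Otocyon_litoralis,Salmonella_albus),(Ateles_sylvestris,Zea_viridis))),(((Klebsiella_nanus,Saccharomyces_niger),Hordeum_australis),Mustela_viridis)),(((Formica_borealis,Microtus_domesticus),Candida_gracilis),Salamandra_tricolor)).
From Carpinus_litoralis up to that node: 4 branches. From Formica_borealis up to the same node: 4 branches. Total: 4 + 4 = 8.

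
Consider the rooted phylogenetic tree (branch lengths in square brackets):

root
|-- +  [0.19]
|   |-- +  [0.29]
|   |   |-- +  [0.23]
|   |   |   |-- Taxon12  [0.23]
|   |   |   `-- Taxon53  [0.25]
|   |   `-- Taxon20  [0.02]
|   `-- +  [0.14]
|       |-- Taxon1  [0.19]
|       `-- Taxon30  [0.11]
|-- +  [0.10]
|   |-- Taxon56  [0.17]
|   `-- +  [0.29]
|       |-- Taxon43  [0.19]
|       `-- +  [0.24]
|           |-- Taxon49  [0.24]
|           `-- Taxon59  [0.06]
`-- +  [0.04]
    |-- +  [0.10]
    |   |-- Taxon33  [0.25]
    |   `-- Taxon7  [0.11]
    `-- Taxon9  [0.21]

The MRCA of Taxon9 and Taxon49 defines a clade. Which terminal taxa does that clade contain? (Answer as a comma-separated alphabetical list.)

Taxon1, Taxon12, Taxon20, Taxon30, Taxon33, Taxon43, Taxon49, Taxon53, Taxon56, Taxon59, Taxon7, Taxon9

Tracing Taxon9: it sits inside ((Taxon33,Taxon7),Taxon9).
Tracing Taxon49: it sits inside (Taxon49,Taxon59).
The smallest clade enclosing both is the whole tree (their MRCA is the root), so the answer is all 12 tips in alphabetical order.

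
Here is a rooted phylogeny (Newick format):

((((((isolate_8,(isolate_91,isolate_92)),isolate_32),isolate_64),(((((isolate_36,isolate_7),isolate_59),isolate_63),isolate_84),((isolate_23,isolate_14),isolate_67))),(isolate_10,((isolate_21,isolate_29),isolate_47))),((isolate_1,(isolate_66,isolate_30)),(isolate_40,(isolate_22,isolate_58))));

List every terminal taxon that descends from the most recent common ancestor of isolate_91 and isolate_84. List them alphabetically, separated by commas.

isolate_14, isolate_23, isolate_32, isolate_36, isolate_59, isolate_63, isolate_64, isolate_67, isolate_7, isolate_8, isolate_84, isolate_91, isolate_92

Tracing isolate_91: it sits inside (isolate_91,isolate_92).
Tracing isolate_84: it sits inside ((((isolate_36,isolate_7),isolate_59),isolate_63),isolate_84).
The smallest clade enclosing both is ((((isolate_8,(isolate_91,isolate_92)),isolate_32),isolate_64),(((((isolate_36,isolate_7),isolate_59),isolate_63),isolate_84),((isolate_23,isolate_14),isolate_67))); the answer is its 13 terminal taxa in alphabetical order.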